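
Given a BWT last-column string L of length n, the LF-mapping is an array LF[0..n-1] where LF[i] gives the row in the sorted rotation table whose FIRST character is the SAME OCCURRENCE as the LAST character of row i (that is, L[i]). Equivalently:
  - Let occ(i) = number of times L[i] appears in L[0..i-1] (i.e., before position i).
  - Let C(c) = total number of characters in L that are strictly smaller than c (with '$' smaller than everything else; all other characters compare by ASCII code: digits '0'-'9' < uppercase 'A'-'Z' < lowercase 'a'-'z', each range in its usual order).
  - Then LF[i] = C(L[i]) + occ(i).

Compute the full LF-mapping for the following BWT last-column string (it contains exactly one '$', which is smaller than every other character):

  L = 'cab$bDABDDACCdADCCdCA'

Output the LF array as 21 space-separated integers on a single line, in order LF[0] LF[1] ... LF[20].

Answer: 18 15 16 0 17 11 1 5 12 13 2 6 7 19 3 14 8 9 20 10 4

Derivation:
Char counts: '$':1, 'A':4, 'B':1, 'C':5, 'D':4, 'a':1, 'b':2, 'c':1, 'd':2
C (first-col start): C('$')=0, C('A')=1, C('B')=5, C('C')=6, C('D')=11, C('a')=15, C('b')=16, C('c')=18, C('d')=19
L[0]='c': occ=0, LF[0]=C('c')+0=18+0=18
L[1]='a': occ=0, LF[1]=C('a')+0=15+0=15
L[2]='b': occ=0, LF[2]=C('b')+0=16+0=16
L[3]='$': occ=0, LF[3]=C('$')+0=0+0=0
L[4]='b': occ=1, LF[4]=C('b')+1=16+1=17
L[5]='D': occ=0, LF[5]=C('D')+0=11+0=11
L[6]='A': occ=0, LF[6]=C('A')+0=1+0=1
L[7]='B': occ=0, LF[7]=C('B')+0=5+0=5
L[8]='D': occ=1, LF[8]=C('D')+1=11+1=12
L[9]='D': occ=2, LF[9]=C('D')+2=11+2=13
L[10]='A': occ=1, LF[10]=C('A')+1=1+1=2
L[11]='C': occ=0, LF[11]=C('C')+0=6+0=6
L[12]='C': occ=1, LF[12]=C('C')+1=6+1=7
L[13]='d': occ=0, LF[13]=C('d')+0=19+0=19
L[14]='A': occ=2, LF[14]=C('A')+2=1+2=3
L[15]='D': occ=3, LF[15]=C('D')+3=11+3=14
L[16]='C': occ=2, LF[16]=C('C')+2=6+2=8
L[17]='C': occ=3, LF[17]=C('C')+3=6+3=9
L[18]='d': occ=1, LF[18]=C('d')+1=19+1=20
L[19]='C': occ=4, LF[19]=C('C')+4=6+4=10
L[20]='A': occ=3, LF[20]=C('A')+3=1+3=4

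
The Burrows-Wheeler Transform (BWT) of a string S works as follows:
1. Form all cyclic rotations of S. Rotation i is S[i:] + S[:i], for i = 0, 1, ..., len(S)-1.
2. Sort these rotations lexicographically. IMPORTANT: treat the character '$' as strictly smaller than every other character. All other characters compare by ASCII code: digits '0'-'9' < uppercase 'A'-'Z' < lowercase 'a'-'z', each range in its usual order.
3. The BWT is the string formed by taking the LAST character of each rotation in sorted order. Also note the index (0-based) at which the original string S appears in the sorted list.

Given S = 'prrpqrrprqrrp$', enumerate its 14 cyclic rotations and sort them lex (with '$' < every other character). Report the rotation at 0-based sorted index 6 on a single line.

All 14 rotations (rotation i = S[i:]+S[:i]):
  rot[0] = prrpqrrprqrrp$
  rot[1] = rrpqrrprqrrp$p
  rot[2] = rpqrrprqrrp$pr
  rot[3] = pqrrprqrrp$prr
  rot[4] = qrrprqrrp$prrp
  rot[5] = rrprqrrp$prrpq
  rot[6] = rprqrrp$prrpqr
  rot[7] = prqrrp$prrpqrr
  rot[8] = rqrrp$prrpqrrp
  rot[9] = qrrp$prrpqrrpr
  rot[10] = rrp$prrpqrrprq
  rot[11] = rp$prrpqrrprqr
  rot[12] = p$prrpqrrprqrr
  rot[13] = $prrpqrrprqrrp
Sorted (with $ < everything):
  sorted[0] = $prrpqrrprqrrp
  sorted[1] = p$prrpqrrprqrr
  sorted[2] = pqrrprqrrp$prr
  sorted[3] = prqrrp$prrpqrr
  sorted[4] = prrpqrrprqrrp$
  sorted[5] = qrrp$prrpqrrpr
  sorted[6] = qrrprqrrp$prrp
  sorted[7] = rp$prrpqrrprqr
  sorted[8] = rpqrrprqrrp$pr
  sorted[9] = rprqrrp$prrpqr
  sorted[10] = rqrrp$prrpqrrp
  sorted[11] = rrp$prrpqrrprq
  sorted[12] = rrpqrrprqrrp$p
  sorted[13] = rrprqrrp$prrpq
sorted[6] = qrrprqrrp$prrp

Answer: qrrprqrrp$prrp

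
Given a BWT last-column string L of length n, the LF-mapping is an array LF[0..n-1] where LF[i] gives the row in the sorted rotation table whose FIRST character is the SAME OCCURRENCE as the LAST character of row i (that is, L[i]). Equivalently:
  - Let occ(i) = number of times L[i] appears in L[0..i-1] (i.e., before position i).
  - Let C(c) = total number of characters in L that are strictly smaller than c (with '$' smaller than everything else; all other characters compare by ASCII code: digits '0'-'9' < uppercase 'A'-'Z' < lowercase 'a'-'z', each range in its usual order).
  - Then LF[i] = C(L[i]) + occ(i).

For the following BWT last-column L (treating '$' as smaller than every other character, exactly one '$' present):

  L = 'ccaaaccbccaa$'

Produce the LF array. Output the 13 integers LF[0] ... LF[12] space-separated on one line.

Answer: 7 8 1 2 3 9 10 6 11 12 4 5 0

Derivation:
Char counts: '$':1, 'a':5, 'b':1, 'c':6
C (first-col start): C('$')=0, C('a')=1, C('b')=6, C('c')=7
L[0]='c': occ=0, LF[0]=C('c')+0=7+0=7
L[1]='c': occ=1, LF[1]=C('c')+1=7+1=8
L[2]='a': occ=0, LF[2]=C('a')+0=1+0=1
L[3]='a': occ=1, LF[3]=C('a')+1=1+1=2
L[4]='a': occ=2, LF[4]=C('a')+2=1+2=3
L[5]='c': occ=2, LF[5]=C('c')+2=7+2=9
L[6]='c': occ=3, LF[6]=C('c')+3=7+3=10
L[7]='b': occ=0, LF[7]=C('b')+0=6+0=6
L[8]='c': occ=4, LF[8]=C('c')+4=7+4=11
L[9]='c': occ=5, LF[9]=C('c')+5=7+5=12
L[10]='a': occ=3, LF[10]=C('a')+3=1+3=4
L[11]='a': occ=4, LF[11]=C('a')+4=1+4=5
L[12]='$': occ=0, LF[12]=C('$')+0=0+0=0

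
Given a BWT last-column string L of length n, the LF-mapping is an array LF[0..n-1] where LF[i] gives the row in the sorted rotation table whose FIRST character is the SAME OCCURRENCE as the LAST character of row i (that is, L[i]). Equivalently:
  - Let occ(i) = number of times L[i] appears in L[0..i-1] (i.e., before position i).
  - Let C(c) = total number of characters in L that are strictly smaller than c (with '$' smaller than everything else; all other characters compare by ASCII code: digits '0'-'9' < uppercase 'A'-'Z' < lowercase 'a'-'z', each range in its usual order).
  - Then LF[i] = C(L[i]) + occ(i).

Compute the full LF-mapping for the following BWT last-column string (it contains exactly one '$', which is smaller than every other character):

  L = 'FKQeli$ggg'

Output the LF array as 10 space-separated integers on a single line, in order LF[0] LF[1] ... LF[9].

Answer: 1 2 3 4 9 8 0 5 6 7

Derivation:
Char counts: '$':1, 'F':1, 'K':1, 'Q':1, 'e':1, 'g':3, 'i':1, 'l':1
C (first-col start): C('$')=0, C('F')=1, C('K')=2, C('Q')=3, C('e')=4, C('g')=5, C('i')=8, C('l')=9
L[0]='F': occ=0, LF[0]=C('F')+0=1+0=1
L[1]='K': occ=0, LF[1]=C('K')+0=2+0=2
L[2]='Q': occ=0, LF[2]=C('Q')+0=3+0=3
L[3]='e': occ=0, LF[3]=C('e')+0=4+0=4
L[4]='l': occ=0, LF[4]=C('l')+0=9+0=9
L[5]='i': occ=0, LF[5]=C('i')+0=8+0=8
L[6]='$': occ=0, LF[6]=C('$')+0=0+0=0
L[7]='g': occ=0, LF[7]=C('g')+0=5+0=5
L[8]='g': occ=1, LF[8]=C('g')+1=5+1=6
L[9]='g': occ=2, LF[9]=C('g')+2=5+2=7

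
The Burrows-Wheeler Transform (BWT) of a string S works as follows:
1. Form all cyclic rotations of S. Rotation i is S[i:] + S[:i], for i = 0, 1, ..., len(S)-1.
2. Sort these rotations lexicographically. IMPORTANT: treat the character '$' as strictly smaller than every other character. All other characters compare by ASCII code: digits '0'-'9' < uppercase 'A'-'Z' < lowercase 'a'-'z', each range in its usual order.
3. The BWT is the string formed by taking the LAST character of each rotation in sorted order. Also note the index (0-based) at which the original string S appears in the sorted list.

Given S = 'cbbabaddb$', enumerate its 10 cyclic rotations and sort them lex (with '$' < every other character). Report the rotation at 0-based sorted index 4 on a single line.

All 10 rotations (rotation i = S[i:]+S[:i]):
  rot[0] = cbbabaddb$
  rot[1] = bbabaddb$c
  rot[2] = babaddb$cb
  rot[3] = abaddb$cbb
  rot[4] = baddb$cbba
  rot[5] = addb$cbbab
  rot[6] = ddb$cbbaba
  rot[7] = db$cbbabad
  rot[8] = b$cbbabadd
  rot[9] = $cbbabaddb
Sorted (with $ < everything):
  sorted[0] = $cbbabaddb
  sorted[1] = abaddb$cbb
  sorted[2] = addb$cbbab
  sorted[3] = b$cbbabadd
  sorted[4] = babaddb$cb
  sorted[5] = baddb$cbba
  sorted[6] = bbabaddb$c
  sorted[7] = cbbabaddb$
  sorted[8] = db$cbbabad
  sorted[9] = ddb$cbbaba
sorted[4] = babaddb$cb

Answer: babaddb$cb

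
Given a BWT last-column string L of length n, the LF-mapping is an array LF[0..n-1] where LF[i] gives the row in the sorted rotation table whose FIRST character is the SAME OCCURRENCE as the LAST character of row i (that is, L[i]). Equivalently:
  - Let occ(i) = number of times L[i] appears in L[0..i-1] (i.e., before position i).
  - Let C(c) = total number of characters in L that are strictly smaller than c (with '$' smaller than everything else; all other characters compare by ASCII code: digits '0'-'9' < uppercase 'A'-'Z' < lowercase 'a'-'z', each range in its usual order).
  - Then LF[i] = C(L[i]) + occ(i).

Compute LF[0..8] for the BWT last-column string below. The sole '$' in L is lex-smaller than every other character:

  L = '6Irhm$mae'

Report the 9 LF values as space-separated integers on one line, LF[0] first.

Answer: 1 2 8 5 6 0 7 3 4

Derivation:
Char counts: '$':1, '6':1, 'I':1, 'a':1, 'e':1, 'h':1, 'm':2, 'r':1
C (first-col start): C('$')=0, C('6')=1, C('I')=2, C('a')=3, C('e')=4, C('h')=5, C('m')=6, C('r')=8
L[0]='6': occ=0, LF[0]=C('6')+0=1+0=1
L[1]='I': occ=0, LF[1]=C('I')+0=2+0=2
L[2]='r': occ=0, LF[2]=C('r')+0=8+0=8
L[3]='h': occ=0, LF[3]=C('h')+0=5+0=5
L[4]='m': occ=0, LF[4]=C('m')+0=6+0=6
L[5]='$': occ=0, LF[5]=C('$')+0=0+0=0
L[6]='m': occ=1, LF[6]=C('m')+1=6+1=7
L[7]='a': occ=0, LF[7]=C('a')+0=3+0=3
L[8]='e': occ=0, LF[8]=C('e')+0=4+0=4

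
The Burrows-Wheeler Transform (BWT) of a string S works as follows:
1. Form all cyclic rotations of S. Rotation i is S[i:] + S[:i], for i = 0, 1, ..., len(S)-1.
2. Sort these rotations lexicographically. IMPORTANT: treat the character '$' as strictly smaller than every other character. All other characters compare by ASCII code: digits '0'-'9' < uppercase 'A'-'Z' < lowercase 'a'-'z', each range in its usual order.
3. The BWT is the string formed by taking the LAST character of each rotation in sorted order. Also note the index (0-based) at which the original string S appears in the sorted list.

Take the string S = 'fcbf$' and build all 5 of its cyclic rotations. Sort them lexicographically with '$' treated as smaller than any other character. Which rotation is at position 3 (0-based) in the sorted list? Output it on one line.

All 5 rotations (rotation i = S[i:]+S[:i]):
  rot[0] = fcbf$
  rot[1] = cbf$f
  rot[2] = bf$fc
  rot[3] = f$fcb
  rot[4] = $fcbf
Sorted (with $ < everything):
  sorted[0] = $fcbf
  sorted[1] = bf$fc
  sorted[2] = cbf$f
  sorted[3] = f$fcb
  sorted[4] = fcbf$
sorted[3] = f$fcb

Answer: f$fcb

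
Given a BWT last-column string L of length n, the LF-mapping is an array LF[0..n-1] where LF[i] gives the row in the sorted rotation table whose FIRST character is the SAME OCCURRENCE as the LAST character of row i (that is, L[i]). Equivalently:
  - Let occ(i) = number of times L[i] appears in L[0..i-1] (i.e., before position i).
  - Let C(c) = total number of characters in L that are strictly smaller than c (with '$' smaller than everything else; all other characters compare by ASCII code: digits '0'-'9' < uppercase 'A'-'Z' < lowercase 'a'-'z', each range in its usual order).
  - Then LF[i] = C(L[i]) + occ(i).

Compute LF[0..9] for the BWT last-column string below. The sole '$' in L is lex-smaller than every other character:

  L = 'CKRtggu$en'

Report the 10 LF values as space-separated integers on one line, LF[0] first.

Char counts: '$':1, 'C':1, 'K':1, 'R':1, 'e':1, 'g':2, 'n':1, 't':1, 'u':1
C (first-col start): C('$')=0, C('C')=1, C('K')=2, C('R')=3, C('e')=4, C('g')=5, C('n')=7, C('t')=8, C('u')=9
L[0]='C': occ=0, LF[0]=C('C')+0=1+0=1
L[1]='K': occ=0, LF[1]=C('K')+0=2+0=2
L[2]='R': occ=0, LF[2]=C('R')+0=3+0=3
L[3]='t': occ=0, LF[3]=C('t')+0=8+0=8
L[4]='g': occ=0, LF[4]=C('g')+0=5+0=5
L[5]='g': occ=1, LF[5]=C('g')+1=5+1=6
L[6]='u': occ=0, LF[6]=C('u')+0=9+0=9
L[7]='$': occ=0, LF[7]=C('$')+0=0+0=0
L[8]='e': occ=0, LF[8]=C('e')+0=4+0=4
L[9]='n': occ=0, LF[9]=C('n')+0=7+0=7

Answer: 1 2 3 8 5 6 9 0 4 7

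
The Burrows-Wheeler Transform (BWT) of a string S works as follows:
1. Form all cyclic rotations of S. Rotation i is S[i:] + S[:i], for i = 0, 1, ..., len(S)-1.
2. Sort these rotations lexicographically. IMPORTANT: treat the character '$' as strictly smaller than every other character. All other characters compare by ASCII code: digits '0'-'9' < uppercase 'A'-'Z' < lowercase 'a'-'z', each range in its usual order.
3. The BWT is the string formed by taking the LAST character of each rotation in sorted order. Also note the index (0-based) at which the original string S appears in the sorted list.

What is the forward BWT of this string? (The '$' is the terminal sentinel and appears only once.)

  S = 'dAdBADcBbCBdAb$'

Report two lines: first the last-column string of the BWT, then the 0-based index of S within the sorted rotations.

Answer: bBdddcCbAABDB$A
13

Derivation:
All 15 rotations (rotation i = S[i:]+S[:i]):
  rot[0] = dAdBADcBbCBdAb$
  rot[1] = AdBADcBbCBdAb$d
  rot[2] = dBADcBbCBdAb$dA
  rot[3] = BADcBbCBdAb$dAd
  rot[4] = ADcBbCBdAb$dAdB
  rot[5] = DcBbCBdAb$dAdBA
  rot[6] = cBbCBdAb$dAdBAD
  rot[7] = BbCBdAb$dAdBADc
  rot[8] = bCBdAb$dAdBADcB
  rot[9] = CBdAb$dAdBADcBb
  rot[10] = BdAb$dAdBADcBbC
  rot[11] = dAb$dAdBADcBbCB
  rot[12] = Ab$dAdBADcBbCBd
  rot[13] = b$dAdBADcBbCBdA
  rot[14] = $dAdBADcBbCBdAb
Sorted (with $ < everything):
  sorted[0] = $dAdBADcBbCBdAb  (last char: 'b')
  sorted[1] = ADcBbCBdAb$dAdB  (last char: 'B')
  sorted[2] = Ab$dAdBADcBbCBd  (last char: 'd')
  sorted[3] = AdBADcBbCBdAb$d  (last char: 'd')
  sorted[4] = BADcBbCBdAb$dAd  (last char: 'd')
  sorted[5] = BbCBdAb$dAdBADc  (last char: 'c')
  sorted[6] = BdAb$dAdBADcBbC  (last char: 'C')
  sorted[7] = CBdAb$dAdBADcBb  (last char: 'b')
  sorted[8] = DcBbCBdAb$dAdBA  (last char: 'A')
  sorted[9] = b$dAdBADcBbCBdA  (last char: 'A')
  sorted[10] = bCBdAb$dAdBADcB  (last char: 'B')
  sorted[11] = cBbCBdAb$dAdBAD  (last char: 'D')
  sorted[12] = dAb$dAdBADcBbCB  (last char: 'B')
  sorted[13] = dAdBADcBbCBdAb$  (last char: '$')
  sorted[14] = dBADcBbCBdAb$dA  (last char: 'A')
Last column: bBdddcCbAABDB$A
Original string S is at sorted index 13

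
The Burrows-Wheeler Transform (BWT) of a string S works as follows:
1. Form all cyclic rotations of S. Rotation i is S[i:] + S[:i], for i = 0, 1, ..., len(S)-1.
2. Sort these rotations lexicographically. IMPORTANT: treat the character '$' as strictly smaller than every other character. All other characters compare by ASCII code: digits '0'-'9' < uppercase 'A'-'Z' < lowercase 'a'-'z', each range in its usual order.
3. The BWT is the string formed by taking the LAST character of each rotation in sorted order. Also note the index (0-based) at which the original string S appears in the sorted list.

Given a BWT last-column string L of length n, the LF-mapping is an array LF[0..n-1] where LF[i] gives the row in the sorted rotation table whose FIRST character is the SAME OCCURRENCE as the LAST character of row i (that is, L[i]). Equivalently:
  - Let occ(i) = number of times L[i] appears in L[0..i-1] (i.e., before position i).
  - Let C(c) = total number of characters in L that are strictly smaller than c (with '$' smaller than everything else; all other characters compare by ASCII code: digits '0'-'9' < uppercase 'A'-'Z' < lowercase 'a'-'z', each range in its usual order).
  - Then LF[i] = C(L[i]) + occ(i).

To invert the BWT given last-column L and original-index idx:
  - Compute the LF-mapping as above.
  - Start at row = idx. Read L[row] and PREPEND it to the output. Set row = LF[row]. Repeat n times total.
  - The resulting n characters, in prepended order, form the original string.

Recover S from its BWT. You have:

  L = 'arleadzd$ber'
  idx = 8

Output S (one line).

LF mapping: 1 9 8 6 2 4 11 5 0 3 7 10
Walk LF starting at row 8, prepending L[row]:
  step 1: row=8, L[8]='$', prepend. Next row=LF[8]=0
  step 2: row=0, L[0]='a', prepend. Next row=LF[0]=1
  step 3: row=1, L[1]='r', prepend. Next row=LF[1]=9
  step 4: row=9, L[9]='b', prepend. Next row=LF[9]=3
  step 5: row=3, L[3]='e', prepend. Next row=LF[3]=6
  step 6: row=6, L[6]='z', prepend. Next row=LF[6]=11
  step 7: row=11, L[11]='r', prepend. Next row=LF[11]=10
  step 8: row=10, L[10]='e', prepend. Next row=LF[10]=7
  step 9: row=7, L[7]='d', prepend. Next row=LF[7]=5
  step 10: row=5, L[5]='d', prepend. Next row=LF[5]=4
  step 11: row=4, L[4]='a', prepend. Next row=LF[4]=2
  step 12: row=2, L[2]='l', prepend. Next row=LF[2]=8
Reversed output: ladderzebra$

Answer: ladderzebra$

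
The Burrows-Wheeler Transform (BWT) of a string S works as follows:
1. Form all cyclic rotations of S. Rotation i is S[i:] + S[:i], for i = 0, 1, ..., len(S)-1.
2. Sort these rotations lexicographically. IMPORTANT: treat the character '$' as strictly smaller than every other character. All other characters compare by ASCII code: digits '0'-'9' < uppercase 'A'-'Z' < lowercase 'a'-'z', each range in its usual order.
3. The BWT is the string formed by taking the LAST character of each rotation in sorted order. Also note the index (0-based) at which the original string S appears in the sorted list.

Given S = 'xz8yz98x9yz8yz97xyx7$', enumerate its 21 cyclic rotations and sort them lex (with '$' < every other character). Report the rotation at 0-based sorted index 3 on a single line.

Answer: 8x9yz8yz97xyx7$xz8yz9

Derivation:
All 21 rotations (rotation i = S[i:]+S[:i]):
  rot[0] = xz8yz98x9yz8yz97xyx7$
  rot[1] = z8yz98x9yz8yz97xyx7$x
  rot[2] = 8yz98x9yz8yz97xyx7$xz
  rot[3] = yz98x9yz8yz97xyx7$xz8
  rot[4] = z98x9yz8yz97xyx7$xz8y
  rot[5] = 98x9yz8yz97xyx7$xz8yz
  rot[6] = 8x9yz8yz97xyx7$xz8yz9
  rot[7] = x9yz8yz97xyx7$xz8yz98
  rot[8] = 9yz8yz97xyx7$xz8yz98x
  rot[9] = yz8yz97xyx7$xz8yz98x9
  rot[10] = z8yz97xyx7$xz8yz98x9y
  rot[11] = 8yz97xyx7$xz8yz98x9yz
  rot[12] = yz97xyx7$xz8yz98x9yz8
  rot[13] = z97xyx7$xz8yz98x9yz8y
  rot[14] = 97xyx7$xz8yz98x9yz8yz
  rot[15] = 7xyx7$xz8yz98x9yz8yz9
  rot[16] = xyx7$xz8yz98x9yz8yz97
  rot[17] = yx7$xz8yz98x9yz8yz97x
  rot[18] = x7$xz8yz98x9yz8yz97xy
  rot[19] = 7$xz8yz98x9yz8yz97xyx
  rot[20] = $xz8yz98x9yz8yz97xyx7
Sorted (with $ < everything):
  sorted[0] = $xz8yz98x9yz8yz97xyx7
  sorted[1] = 7$xz8yz98x9yz8yz97xyx
  sorted[2] = 7xyx7$xz8yz98x9yz8yz9
  sorted[3] = 8x9yz8yz97xyx7$xz8yz9
  sorted[4] = 8yz97xyx7$xz8yz98x9yz
  sorted[5] = 8yz98x9yz8yz97xyx7$xz
  sorted[6] = 97xyx7$xz8yz98x9yz8yz
  sorted[7] = 98x9yz8yz97xyx7$xz8yz
  sorted[8] = 9yz8yz97xyx7$xz8yz98x
  sorted[9] = x7$xz8yz98x9yz8yz97xy
  sorted[10] = x9yz8yz97xyx7$xz8yz98
  sorted[11] = xyx7$xz8yz98x9yz8yz97
  sorted[12] = xz8yz98x9yz8yz97xyx7$
  sorted[13] = yx7$xz8yz98x9yz8yz97x
  sorted[14] = yz8yz97xyx7$xz8yz98x9
  sorted[15] = yz97xyx7$xz8yz98x9yz8
  sorted[16] = yz98x9yz8yz97xyx7$xz8
  sorted[17] = z8yz97xyx7$xz8yz98x9y
  sorted[18] = z8yz98x9yz8yz97xyx7$x
  sorted[19] = z97xyx7$xz8yz98x9yz8y
  sorted[20] = z98x9yz8yz97xyx7$xz8y
sorted[3] = 8x9yz8yz97xyx7$xz8yz9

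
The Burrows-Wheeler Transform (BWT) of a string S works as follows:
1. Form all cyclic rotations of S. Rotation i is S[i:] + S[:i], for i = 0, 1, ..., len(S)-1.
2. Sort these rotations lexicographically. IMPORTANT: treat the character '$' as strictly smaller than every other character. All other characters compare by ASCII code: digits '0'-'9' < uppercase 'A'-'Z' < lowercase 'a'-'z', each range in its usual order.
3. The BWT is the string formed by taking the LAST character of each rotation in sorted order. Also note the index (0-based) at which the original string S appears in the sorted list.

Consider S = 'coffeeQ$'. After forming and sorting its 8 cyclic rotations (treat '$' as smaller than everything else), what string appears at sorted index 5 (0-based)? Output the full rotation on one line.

Answer: feeQ$cof

Derivation:
All 8 rotations (rotation i = S[i:]+S[:i]):
  rot[0] = coffeeQ$
  rot[1] = offeeQ$c
  rot[2] = ffeeQ$co
  rot[3] = feeQ$cof
  rot[4] = eeQ$coff
  rot[5] = eQ$coffe
  rot[6] = Q$coffee
  rot[7] = $coffeeQ
Sorted (with $ < everything):
  sorted[0] = $coffeeQ
  sorted[1] = Q$coffee
  sorted[2] = coffeeQ$
  sorted[3] = eQ$coffe
  sorted[4] = eeQ$coff
  sorted[5] = feeQ$cof
  sorted[6] = ffeeQ$co
  sorted[7] = offeeQ$c
sorted[5] = feeQ$cof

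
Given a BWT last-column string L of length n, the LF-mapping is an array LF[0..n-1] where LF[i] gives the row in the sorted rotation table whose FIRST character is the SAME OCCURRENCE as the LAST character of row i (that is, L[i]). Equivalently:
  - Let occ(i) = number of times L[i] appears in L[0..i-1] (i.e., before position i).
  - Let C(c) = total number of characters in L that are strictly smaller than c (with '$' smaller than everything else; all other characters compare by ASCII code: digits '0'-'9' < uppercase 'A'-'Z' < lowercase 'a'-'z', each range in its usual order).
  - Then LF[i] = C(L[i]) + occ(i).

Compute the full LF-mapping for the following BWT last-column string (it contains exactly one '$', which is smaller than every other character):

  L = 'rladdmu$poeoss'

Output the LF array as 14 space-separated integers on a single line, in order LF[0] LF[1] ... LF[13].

Char counts: '$':1, 'a':1, 'd':2, 'e':1, 'l':1, 'm':1, 'o':2, 'p':1, 'r':1, 's':2, 'u':1
C (first-col start): C('$')=0, C('a')=1, C('d')=2, C('e')=4, C('l')=5, C('m')=6, C('o')=7, C('p')=9, C('r')=10, C('s')=11, C('u')=13
L[0]='r': occ=0, LF[0]=C('r')+0=10+0=10
L[1]='l': occ=0, LF[1]=C('l')+0=5+0=5
L[2]='a': occ=0, LF[2]=C('a')+0=1+0=1
L[3]='d': occ=0, LF[3]=C('d')+0=2+0=2
L[4]='d': occ=1, LF[4]=C('d')+1=2+1=3
L[5]='m': occ=0, LF[5]=C('m')+0=6+0=6
L[6]='u': occ=0, LF[6]=C('u')+0=13+0=13
L[7]='$': occ=0, LF[7]=C('$')+0=0+0=0
L[8]='p': occ=0, LF[8]=C('p')+0=9+0=9
L[9]='o': occ=0, LF[9]=C('o')+0=7+0=7
L[10]='e': occ=0, LF[10]=C('e')+0=4+0=4
L[11]='o': occ=1, LF[11]=C('o')+1=7+1=8
L[12]='s': occ=0, LF[12]=C('s')+0=11+0=11
L[13]='s': occ=1, LF[13]=C('s')+1=11+1=12

Answer: 10 5 1 2 3 6 13 0 9 7 4 8 11 12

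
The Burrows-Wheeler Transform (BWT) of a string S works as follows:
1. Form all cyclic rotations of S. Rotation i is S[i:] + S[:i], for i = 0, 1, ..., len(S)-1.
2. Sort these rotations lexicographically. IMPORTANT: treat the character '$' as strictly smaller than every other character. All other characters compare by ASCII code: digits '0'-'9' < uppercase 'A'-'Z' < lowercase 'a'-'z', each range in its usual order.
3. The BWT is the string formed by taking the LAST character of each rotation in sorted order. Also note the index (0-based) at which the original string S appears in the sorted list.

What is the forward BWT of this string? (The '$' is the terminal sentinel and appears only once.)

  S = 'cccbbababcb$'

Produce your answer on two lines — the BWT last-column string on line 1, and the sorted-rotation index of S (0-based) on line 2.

All 12 rotations (rotation i = S[i:]+S[:i]):
  rot[0] = cccbbababcb$
  rot[1] = ccbbababcb$c
  rot[2] = cbbababcb$cc
  rot[3] = bbababcb$ccc
  rot[4] = bababcb$cccb
  rot[5] = ababcb$cccbb
  rot[6] = babcb$cccbba
  rot[7] = abcb$cccbbab
  rot[8] = bcb$cccbbaba
  rot[9] = cb$cccbbabab
  rot[10] = b$cccbbababc
  rot[11] = $cccbbababcb
Sorted (with $ < everything):
  sorted[0] = $cccbbababcb  (last char: 'b')
  sorted[1] = ababcb$cccbb  (last char: 'b')
  sorted[2] = abcb$cccbbab  (last char: 'b')
  sorted[3] = b$cccbbababc  (last char: 'c')
  sorted[4] = bababcb$cccb  (last char: 'b')
  sorted[5] = babcb$cccbba  (last char: 'a')
  sorted[6] = bbababcb$ccc  (last char: 'c')
  sorted[7] = bcb$cccbbaba  (last char: 'a')
  sorted[8] = cb$cccbbabab  (last char: 'b')
  sorted[9] = cbbababcb$cc  (last char: 'c')
  sorted[10] = ccbbababcb$c  (last char: 'c')
  sorted[11] = cccbbababcb$  (last char: '$')
Last column: bbbcbacabcc$
Original string S is at sorted index 11

Answer: bbbcbacabcc$
11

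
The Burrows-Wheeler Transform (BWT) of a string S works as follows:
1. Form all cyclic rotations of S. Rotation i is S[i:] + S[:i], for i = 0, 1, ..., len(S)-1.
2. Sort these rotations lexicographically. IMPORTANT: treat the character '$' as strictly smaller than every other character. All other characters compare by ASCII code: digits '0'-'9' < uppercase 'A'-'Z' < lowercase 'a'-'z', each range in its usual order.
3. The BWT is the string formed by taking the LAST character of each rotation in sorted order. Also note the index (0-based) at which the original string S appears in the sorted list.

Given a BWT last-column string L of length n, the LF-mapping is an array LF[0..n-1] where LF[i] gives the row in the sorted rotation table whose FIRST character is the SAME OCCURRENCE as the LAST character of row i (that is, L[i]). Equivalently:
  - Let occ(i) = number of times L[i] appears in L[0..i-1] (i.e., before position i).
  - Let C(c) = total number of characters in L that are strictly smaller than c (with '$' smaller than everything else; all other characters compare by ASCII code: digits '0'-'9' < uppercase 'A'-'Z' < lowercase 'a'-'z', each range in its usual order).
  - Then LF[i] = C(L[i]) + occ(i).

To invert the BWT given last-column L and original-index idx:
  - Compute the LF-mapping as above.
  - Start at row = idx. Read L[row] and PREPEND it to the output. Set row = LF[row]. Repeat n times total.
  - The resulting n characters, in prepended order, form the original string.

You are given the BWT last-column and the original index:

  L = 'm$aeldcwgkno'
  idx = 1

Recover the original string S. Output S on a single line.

Answer: acknowledgm$

Derivation:
LF mapping: 8 0 1 4 7 3 2 11 5 6 9 10
Walk LF starting at row 1, prepending L[row]:
  step 1: row=1, L[1]='$', prepend. Next row=LF[1]=0
  step 2: row=0, L[0]='m', prepend. Next row=LF[0]=8
  step 3: row=8, L[8]='g', prepend. Next row=LF[8]=5
  step 4: row=5, L[5]='d', prepend. Next row=LF[5]=3
  step 5: row=3, L[3]='e', prepend. Next row=LF[3]=4
  step 6: row=4, L[4]='l', prepend. Next row=LF[4]=7
  step 7: row=7, L[7]='w', prepend. Next row=LF[7]=11
  step 8: row=11, L[11]='o', prepend. Next row=LF[11]=10
  step 9: row=10, L[10]='n', prepend. Next row=LF[10]=9
  step 10: row=9, L[9]='k', prepend. Next row=LF[9]=6
  step 11: row=6, L[6]='c', prepend. Next row=LF[6]=2
  step 12: row=2, L[2]='a', prepend. Next row=LF[2]=1
Reversed output: acknowledgm$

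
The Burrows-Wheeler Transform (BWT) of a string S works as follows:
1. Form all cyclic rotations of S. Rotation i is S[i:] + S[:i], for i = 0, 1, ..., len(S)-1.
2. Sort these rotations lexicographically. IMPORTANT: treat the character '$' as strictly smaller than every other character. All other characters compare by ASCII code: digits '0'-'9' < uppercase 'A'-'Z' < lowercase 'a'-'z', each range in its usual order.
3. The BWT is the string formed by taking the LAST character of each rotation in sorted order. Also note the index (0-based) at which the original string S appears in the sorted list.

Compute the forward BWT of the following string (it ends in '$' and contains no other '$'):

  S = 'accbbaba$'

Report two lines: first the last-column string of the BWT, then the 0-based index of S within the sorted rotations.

Answer: abb$abcca
3

Derivation:
All 9 rotations (rotation i = S[i:]+S[:i]):
  rot[0] = accbbaba$
  rot[1] = ccbbaba$a
  rot[2] = cbbaba$ac
  rot[3] = bbaba$acc
  rot[4] = baba$accb
  rot[5] = aba$accbb
  rot[6] = ba$accbba
  rot[7] = a$accbbab
  rot[8] = $accbbaba
Sorted (with $ < everything):
  sorted[0] = $accbbaba  (last char: 'a')
  sorted[1] = a$accbbab  (last char: 'b')
  sorted[2] = aba$accbb  (last char: 'b')
  sorted[3] = accbbaba$  (last char: '$')
  sorted[4] = ba$accbba  (last char: 'a')
  sorted[5] = baba$accb  (last char: 'b')
  sorted[6] = bbaba$acc  (last char: 'c')
  sorted[7] = cbbaba$ac  (last char: 'c')
  sorted[8] = ccbbaba$a  (last char: 'a')
Last column: abb$abcca
Original string S is at sorted index 3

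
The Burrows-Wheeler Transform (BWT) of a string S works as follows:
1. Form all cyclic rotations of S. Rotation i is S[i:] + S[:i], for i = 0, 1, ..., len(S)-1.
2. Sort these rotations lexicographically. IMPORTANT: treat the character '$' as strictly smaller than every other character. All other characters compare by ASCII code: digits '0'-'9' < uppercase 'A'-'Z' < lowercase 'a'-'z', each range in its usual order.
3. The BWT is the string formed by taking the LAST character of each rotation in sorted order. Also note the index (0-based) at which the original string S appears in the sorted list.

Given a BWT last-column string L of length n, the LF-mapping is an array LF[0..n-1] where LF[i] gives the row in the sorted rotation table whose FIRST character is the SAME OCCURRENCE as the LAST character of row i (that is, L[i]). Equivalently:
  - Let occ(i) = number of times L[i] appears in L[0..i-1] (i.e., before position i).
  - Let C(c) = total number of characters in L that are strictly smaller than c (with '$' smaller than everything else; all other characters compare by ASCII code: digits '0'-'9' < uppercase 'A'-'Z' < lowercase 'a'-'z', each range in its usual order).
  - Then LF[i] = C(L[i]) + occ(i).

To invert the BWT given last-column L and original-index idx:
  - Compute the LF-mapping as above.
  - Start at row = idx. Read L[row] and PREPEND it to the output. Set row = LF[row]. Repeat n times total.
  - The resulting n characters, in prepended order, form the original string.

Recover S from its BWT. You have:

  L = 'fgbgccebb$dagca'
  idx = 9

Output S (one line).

Answer: decbcbcgbaggaf$

Derivation:
LF mapping: 11 12 3 13 6 7 10 4 5 0 9 1 14 8 2
Walk LF starting at row 9, prepending L[row]:
  step 1: row=9, L[9]='$', prepend. Next row=LF[9]=0
  step 2: row=0, L[0]='f', prepend. Next row=LF[0]=11
  step 3: row=11, L[11]='a', prepend. Next row=LF[11]=1
  step 4: row=1, L[1]='g', prepend. Next row=LF[1]=12
  step 5: row=12, L[12]='g', prepend. Next row=LF[12]=14
  step 6: row=14, L[14]='a', prepend. Next row=LF[14]=2
  step 7: row=2, L[2]='b', prepend. Next row=LF[2]=3
  step 8: row=3, L[3]='g', prepend. Next row=LF[3]=13
  step 9: row=13, L[13]='c', prepend. Next row=LF[13]=8
  step 10: row=8, L[8]='b', prepend. Next row=LF[8]=5
  step 11: row=5, L[5]='c', prepend. Next row=LF[5]=7
  step 12: row=7, L[7]='b', prepend. Next row=LF[7]=4
  step 13: row=4, L[4]='c', prepend. Next row=LF[4]=6
  step 14: row=6, L[6]='e', prepend. Next row=LF[6]=10
  step 15: row=10, L[10]='d', prepend. Next row=LF[10]=9
Reversed output: decbcbcgbaggaf$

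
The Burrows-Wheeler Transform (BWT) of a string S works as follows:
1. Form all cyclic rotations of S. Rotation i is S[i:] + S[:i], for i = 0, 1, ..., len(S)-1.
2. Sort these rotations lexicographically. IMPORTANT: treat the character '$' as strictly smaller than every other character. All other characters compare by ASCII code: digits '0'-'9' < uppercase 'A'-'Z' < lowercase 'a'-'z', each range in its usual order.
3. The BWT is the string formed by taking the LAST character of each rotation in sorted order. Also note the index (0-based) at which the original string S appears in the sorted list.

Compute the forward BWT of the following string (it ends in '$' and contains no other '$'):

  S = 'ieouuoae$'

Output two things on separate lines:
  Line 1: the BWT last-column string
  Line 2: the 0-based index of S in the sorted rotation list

All 9 rotations (rotation i = S[i:]+S[:i]):
  rot[0] = ieouuoae$
  rot[1] = eouuoae$i
  rot[2] = ouuoae$ie
  rot[3] = uuoae$ieo
  rot[4] = uoae$ieou
  rot[5] = oae$ieouu
  rot[6] = ae$ieouuo
  rot[7] = e$ieouuoa
  rot[8] = $ieouuoae
Sorted (with $ < everything):
  sorted[0] = $ieouuoae  (last char: 'e')
  sorted[1] = ae$ieouuo  (last char: 'o')
  sorted[2] = e$ieouuoa  (last char: 'a')
  sorted[3] = eouuoae$i  (last char: 'i')
  sorted[4] = ieouuoae$  (last char: '$')
  sorted[5] = oae$ieouu  (last char: 'u')
  sorted[6] = ouuoae$ie  (last char: 'e')
  sorted[7] = uoae$ieou  (last char: 'u')
  sorted[8] = uuoae$ieo  (last char: 'o')
Last column: eoai$ueuo
Original string S is at sorted index 4

Answer: eoai$ueuo
4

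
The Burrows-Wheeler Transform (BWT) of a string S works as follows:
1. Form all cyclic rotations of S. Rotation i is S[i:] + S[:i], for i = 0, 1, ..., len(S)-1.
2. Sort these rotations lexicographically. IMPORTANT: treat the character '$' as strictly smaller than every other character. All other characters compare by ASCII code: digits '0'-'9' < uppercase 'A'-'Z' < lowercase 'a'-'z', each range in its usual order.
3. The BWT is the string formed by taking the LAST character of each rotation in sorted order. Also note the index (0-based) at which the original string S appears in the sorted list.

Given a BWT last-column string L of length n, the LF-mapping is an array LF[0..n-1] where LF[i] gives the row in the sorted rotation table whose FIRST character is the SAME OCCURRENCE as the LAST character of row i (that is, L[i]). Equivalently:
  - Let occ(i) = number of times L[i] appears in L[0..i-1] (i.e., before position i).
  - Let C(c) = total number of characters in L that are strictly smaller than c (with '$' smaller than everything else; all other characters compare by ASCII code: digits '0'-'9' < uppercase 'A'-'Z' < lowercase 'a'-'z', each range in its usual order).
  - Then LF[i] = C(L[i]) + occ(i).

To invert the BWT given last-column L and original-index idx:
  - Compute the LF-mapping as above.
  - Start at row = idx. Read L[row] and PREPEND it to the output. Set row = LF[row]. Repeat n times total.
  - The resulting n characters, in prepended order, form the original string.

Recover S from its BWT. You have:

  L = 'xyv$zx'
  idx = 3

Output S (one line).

Answer: xzyvx$

Derivation:
LF mapping: 2 4 1 0 5 3
Walk LF starting at row 3, prepending L[row]:
  step 1: row=3, L[3]='$', prepend. Next row=LF[3]=0
  step 2: row=0, L[0]='x', prepend. Next row=LF[0]=2
  step 3: row=2, L[2]='v', prepend. Next row=LF[2]=1
  step 4: row=1, L[1]='y', prepend. Next row=LF[1]=4
  step 5: row=4, L[4]='z', prepend. Next row=LF[4]=5
  step 6: row=5, L[5]='x', prepend. Next row=LF[5]=3
Reversed output: xzyvx$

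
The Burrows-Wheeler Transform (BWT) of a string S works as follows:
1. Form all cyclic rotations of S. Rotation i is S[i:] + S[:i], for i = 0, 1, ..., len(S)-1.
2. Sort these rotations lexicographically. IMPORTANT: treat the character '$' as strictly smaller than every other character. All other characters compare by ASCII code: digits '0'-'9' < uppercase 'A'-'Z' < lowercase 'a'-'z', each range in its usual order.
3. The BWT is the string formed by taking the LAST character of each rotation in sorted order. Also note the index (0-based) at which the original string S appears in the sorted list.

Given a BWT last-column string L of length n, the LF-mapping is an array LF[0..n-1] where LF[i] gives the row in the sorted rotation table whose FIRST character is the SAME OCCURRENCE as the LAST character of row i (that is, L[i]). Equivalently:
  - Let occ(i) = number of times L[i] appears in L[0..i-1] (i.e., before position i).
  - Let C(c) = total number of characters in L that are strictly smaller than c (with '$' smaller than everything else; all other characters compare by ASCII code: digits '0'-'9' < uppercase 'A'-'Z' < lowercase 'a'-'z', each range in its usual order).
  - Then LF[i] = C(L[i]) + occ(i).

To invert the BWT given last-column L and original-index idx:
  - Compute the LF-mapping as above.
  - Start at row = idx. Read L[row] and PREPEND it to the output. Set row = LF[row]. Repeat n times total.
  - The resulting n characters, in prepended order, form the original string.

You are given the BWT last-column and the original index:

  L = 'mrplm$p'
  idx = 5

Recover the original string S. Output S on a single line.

Answer: prlmpm$

Derivation:
LF mapping: 2 6 4 1 3 0 5
Walk LF starting at row 5, prepending L[row]:
  step 1: row=5, L[5]='$', prepend. Next row=LF[5]=0
  step 2: row=0, L[0]='m', prepend. Next row=LF[0]=2
  step 3: row=2, L[2]='p', prepend. Next row=LF[2]=4
  step 4: row=4, L[4]='m', prepend. Next row=LF[4]=3
  step 5: row=3, L[3]='l', prepend. Next row=LF[3]=1
  step 6: row=1, L[1]='r', prepend. Next row=LF[1]=6
  step 7: row=6, L[6]='p', prepend. Next row=LF[6]=5
Reversed output: prlmpm$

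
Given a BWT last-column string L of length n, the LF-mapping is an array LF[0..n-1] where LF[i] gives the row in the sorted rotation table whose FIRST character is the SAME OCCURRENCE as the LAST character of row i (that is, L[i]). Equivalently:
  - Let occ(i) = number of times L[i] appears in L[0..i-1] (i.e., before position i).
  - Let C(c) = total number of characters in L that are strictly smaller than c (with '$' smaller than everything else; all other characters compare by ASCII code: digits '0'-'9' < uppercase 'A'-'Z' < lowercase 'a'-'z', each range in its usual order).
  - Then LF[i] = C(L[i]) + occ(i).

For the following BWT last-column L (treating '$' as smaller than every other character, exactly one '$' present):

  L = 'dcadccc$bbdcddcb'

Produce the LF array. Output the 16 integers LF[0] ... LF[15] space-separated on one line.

Char counts: '$':1, 'a':1, 'b':3, 'c':6, 'd':5
C (first-col start): C('$')=0, C('a')=1, C('b')=2, C('c')=5, C('d')=11
L[0]='d': occ=0, LF[0]=C('d')+0=11+0=11
L[1]='c': occ=0, LF[1]=C('c')+0=5+0=5
L[2]='a': occ=0, LF[2]=C('a')+0=1+0=1
L[3]='d': occ=1, LF[3]=C('d')+1=11+1=12
L[4]='c': occ=1, LF[4]=C('c')+1=5+1=6
L[5]='c': occ=2, LF[5]=C('c')+2=5+2=7
L[6]='c': occ=3, LF[6]=C('c')+3=5+3=8
L[7]='$': occ=0, LF[7]=C('$')+0=0+0=0
L[8]='b': occ=0, LF[8]=C('b')+0=2+0=2
L[9]='b': occ=1, LF[9]=C('b')+1=2+1=3
L[10]='d': occ=2, LF[10]=C('d')+2=11+2=13
L[11]='c': occ=4, LF[11]=C('c')+4=5+4=9
L[12]='d': occ=3, LF[12]=C('d')+3=11+3=14
L[13]='d': occ=4, LF[13]=C('d')+4=11+4=15
L[14]='c': occ=5, LF[14]=C('c')+5=5+5=10
L[15]='b': occ=2, LF[15]=C('b')+2=2+2=4

Answer: 11 5 1 12 6 7 8 0 2 3 13 9 14 15 10 4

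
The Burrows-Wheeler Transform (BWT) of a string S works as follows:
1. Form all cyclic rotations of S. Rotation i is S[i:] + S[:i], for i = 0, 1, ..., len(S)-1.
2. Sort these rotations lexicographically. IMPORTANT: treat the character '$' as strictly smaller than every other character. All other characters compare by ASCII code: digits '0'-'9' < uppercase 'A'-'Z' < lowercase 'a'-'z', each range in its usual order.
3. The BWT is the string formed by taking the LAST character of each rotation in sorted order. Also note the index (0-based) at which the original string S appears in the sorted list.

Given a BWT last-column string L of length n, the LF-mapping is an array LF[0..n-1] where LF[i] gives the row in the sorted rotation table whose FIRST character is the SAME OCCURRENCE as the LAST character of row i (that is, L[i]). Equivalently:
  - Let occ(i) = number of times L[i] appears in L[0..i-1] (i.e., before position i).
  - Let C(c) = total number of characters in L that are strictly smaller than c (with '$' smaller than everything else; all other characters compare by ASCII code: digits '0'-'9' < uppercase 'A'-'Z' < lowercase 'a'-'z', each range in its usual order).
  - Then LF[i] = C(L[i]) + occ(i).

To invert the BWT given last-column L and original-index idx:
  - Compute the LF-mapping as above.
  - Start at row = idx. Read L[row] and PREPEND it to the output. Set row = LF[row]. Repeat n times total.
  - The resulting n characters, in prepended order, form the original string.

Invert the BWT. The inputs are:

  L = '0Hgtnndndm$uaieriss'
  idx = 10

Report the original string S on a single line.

Answer: misunderstandingH0$

Derivation:
LF mapping: 1 2 7 17 11 12 4 13 5 10 0 18 3 8 6 14 9 15 16
Walk LF starting at row 10, prepending L[row]:
  step 1: row=10, L[10]='$', prepend. Next row=LF[10]=0
  step 2: row=0, L[0]='0', prepend. Next row=LF[0]=1
  step 3: row=1, L[1]='H', prepend. Next row=LF[1]=2
  step 4: row=2, L[2]='g', prepend. Next row=LF[2]=7
  step 5: row=7, L[7]='n', prepend. Next row=LF[7]=13
  step 6: row=13, L[13]='i', prepend. Next row=LF[13]=8
  step 7: row=8, L[8]='d', prepend. Next row=LF[8]=5
  step 8: row=5, L[5]='n', prepend. Next row=LF[5]=12
  step 9: row=12, L[12]='a', prepend. Next row=LF[12]=3
  step 10: row=3, L[3]='t', prepend. Next row=LF[3]=17
  step 11: row=17, L[17]='s', prepend. Next row=LF[17]=15
  step 12: row=15, L[15]='r', prepend. Next row=LF[15]=14
  step 13: row=14, L[14]='e', prepend. Next row=LF[14]=6
  step 14: row=6, L[6]='d', prepend. Next row=LF[6]=4
  step 15: row=4, L[4]='n', prepend. Next row=LF[4]=11
  step 16: row=11, L[11]='u', prepend. Next row=LF[11]=18
  step 17: row=18, L[18]='s', prepend. Next row=LF[18]=16
  step 18: row=16, L[16]='i', prepend. Next row=LF[16]=9
  step 19: row=9, L[9]='m', prepend. Next row=LF[9]=10
Reversed output: misunderstandingH0$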